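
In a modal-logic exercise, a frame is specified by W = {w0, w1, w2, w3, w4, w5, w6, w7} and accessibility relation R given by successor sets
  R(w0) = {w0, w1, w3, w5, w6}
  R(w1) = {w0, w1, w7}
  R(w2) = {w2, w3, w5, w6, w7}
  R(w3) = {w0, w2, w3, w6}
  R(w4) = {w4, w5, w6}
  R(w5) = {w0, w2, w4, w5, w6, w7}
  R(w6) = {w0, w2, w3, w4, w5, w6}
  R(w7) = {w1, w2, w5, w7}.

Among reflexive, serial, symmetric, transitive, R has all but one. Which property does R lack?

transitive

Reflexive: yes — every world is R-related to itself.
Serial: yes — every world has a successor (e.g. w0 R w0).
Symmetric: yes — every pair in R has its reverse in R.
Transitive: no — w0 R w1 and w1 R w7, but not w0 R w7.
Only transitive fails.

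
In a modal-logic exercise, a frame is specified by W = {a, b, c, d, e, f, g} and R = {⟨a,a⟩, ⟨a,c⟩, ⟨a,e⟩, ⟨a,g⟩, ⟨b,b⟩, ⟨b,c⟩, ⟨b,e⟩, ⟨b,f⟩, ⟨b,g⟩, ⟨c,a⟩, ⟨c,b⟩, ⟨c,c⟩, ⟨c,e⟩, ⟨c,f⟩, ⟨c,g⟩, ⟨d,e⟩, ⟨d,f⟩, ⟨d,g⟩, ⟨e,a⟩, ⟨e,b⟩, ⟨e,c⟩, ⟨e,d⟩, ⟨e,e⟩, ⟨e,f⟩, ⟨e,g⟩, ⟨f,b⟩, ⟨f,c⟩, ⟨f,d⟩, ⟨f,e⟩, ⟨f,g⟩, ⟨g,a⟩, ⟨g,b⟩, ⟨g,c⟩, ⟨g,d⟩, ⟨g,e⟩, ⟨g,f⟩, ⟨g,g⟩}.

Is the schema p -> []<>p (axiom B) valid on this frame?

Yes

The schema B characterises exactly the symmetric frames.
Symmetric: yes — every pair in R has its reverse in R.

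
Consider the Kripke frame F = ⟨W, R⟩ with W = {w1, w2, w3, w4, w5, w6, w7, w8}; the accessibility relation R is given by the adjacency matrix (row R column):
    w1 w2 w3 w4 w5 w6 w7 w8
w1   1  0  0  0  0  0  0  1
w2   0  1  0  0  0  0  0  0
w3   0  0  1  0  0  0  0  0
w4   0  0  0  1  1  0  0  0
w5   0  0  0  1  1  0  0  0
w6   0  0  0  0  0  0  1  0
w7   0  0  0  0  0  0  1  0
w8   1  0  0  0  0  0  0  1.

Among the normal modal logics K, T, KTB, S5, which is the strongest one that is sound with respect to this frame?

K

Reflexive (axiom T): no — w6 is not related to itself.
Symmetric (axiom B): no — w6 R w7 but not w7 R w6.
Euclidean (axiom 5): yes — any two successors of a common world are R-related.
So F validates K; T would additionally require R to be reflexive. The strongest is K.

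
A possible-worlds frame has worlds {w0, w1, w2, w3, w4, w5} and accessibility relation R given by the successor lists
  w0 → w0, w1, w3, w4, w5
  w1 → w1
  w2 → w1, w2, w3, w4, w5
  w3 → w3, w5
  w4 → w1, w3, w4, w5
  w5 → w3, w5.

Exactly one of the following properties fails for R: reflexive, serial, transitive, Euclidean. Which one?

Reflexive: yes — every world is R-related to itself.
Serial: yes — every world has a successor (e.g. w0 R w0).
Transitive: yes — every two-step R-path is closed by a direct edge.
Euclidean: no — w0 R w1 and w0 R w3, but not w1 R w3.
Only Euclidean fails.

Euclidean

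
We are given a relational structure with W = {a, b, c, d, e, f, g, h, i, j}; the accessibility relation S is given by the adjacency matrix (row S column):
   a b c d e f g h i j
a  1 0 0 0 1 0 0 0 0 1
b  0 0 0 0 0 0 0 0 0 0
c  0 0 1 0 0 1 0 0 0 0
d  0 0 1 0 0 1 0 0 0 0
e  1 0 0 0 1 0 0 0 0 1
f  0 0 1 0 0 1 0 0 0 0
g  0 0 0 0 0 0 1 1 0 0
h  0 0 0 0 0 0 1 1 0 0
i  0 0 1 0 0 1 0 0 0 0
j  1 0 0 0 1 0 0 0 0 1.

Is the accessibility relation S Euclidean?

Yes

Euclidean: yes — any two successors of a common world are S-related.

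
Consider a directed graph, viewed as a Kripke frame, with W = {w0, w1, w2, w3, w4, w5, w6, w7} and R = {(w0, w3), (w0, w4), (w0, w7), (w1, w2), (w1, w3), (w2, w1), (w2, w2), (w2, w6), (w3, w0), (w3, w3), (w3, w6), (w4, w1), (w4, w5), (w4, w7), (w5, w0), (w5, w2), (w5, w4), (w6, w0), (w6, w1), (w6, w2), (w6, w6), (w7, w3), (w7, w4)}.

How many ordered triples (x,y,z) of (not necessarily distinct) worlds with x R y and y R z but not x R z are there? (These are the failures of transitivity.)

37

Enumerating: (w0,w3,w0), (w0,w3,w6), (w0,w4,w1), (w0,w4,w5), (w1,w2,w1), (w1,w2,w6), (w1,w3,w0), (w1,w3,w6), (w2,w1,w3), (w2,w6,w0), (w3,w0,w4), (w3,w0,w7), … and 25 more.
Total: 37.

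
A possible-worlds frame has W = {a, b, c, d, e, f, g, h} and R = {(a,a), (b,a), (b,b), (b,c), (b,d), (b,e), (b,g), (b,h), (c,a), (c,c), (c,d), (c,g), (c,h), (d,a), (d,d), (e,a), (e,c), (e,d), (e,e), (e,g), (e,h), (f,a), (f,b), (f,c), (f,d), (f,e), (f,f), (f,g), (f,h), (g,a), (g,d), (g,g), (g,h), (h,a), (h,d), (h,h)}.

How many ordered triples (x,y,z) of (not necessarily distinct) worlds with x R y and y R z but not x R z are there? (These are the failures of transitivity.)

0

R is transitive; there are no such tuples.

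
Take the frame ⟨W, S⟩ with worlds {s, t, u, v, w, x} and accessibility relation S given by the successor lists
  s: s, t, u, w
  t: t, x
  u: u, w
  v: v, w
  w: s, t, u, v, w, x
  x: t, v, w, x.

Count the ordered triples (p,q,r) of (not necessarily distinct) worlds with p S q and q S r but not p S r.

Enumerating: (s,t,x), (s,w,v), (s,w,x), (t,x,v), (t,x,w), (u,w,s), (u,w,t), (u,w,v), (u,w,x), (v,w,s), (v,w,t), (v,w,u), (v,w,x), (x,w,s), (x,w,u).

15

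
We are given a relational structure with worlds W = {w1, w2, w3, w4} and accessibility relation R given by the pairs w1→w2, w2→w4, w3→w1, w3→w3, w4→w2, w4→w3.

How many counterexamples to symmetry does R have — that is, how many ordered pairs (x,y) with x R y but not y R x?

3

Enumerating: (w1,w2), (w3,w1), (w4,w3).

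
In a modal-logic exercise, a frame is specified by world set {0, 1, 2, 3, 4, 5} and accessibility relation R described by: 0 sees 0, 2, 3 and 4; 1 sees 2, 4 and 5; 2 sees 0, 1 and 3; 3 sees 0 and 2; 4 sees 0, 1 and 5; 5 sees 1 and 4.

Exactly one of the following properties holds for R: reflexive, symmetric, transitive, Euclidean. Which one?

Reflexive: no — 1 is not related to itself.
Symmetric: yes — every pair in R has its reverse in R.
Transitive: no — 0 R 2 and 2 R 1, but not 0 R 1.
Euclidean: no — 0 R 2 and 0 R 4, but not 2 R 4.
Only symmetric holds.

symmetric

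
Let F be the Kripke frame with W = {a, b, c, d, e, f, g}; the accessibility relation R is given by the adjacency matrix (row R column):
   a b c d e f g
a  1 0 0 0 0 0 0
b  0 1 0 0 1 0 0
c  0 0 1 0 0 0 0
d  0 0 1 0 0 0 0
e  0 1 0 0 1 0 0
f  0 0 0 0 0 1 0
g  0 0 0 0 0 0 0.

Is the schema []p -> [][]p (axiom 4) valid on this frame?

Yes

Axiom 4 corresponds to the accessibility relation being transitive.
Transitive: yes — every two-step R-path is closed by a direct edge.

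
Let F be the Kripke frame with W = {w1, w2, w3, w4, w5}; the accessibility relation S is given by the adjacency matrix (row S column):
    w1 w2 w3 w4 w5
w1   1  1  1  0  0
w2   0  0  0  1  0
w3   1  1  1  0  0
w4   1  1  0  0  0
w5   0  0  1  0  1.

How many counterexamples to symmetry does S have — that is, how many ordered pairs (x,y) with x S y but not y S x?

4

Enumerating: (w1,w2), (w3,w2), (w4,w1), (w5,w3).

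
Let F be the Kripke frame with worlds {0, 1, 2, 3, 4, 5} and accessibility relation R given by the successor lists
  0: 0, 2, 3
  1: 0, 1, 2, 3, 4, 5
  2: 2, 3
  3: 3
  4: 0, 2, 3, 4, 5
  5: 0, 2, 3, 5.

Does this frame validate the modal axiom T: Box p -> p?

Yes

The schema T characterises exactly the reflexive frames.
Reflexive: yes — every world is R-related to itself.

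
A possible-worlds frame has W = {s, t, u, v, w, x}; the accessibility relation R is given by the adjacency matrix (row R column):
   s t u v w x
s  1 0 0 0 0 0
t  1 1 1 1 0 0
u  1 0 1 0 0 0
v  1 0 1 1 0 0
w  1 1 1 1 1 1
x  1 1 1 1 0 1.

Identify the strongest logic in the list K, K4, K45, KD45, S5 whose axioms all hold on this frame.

K4

Transitive (axiom 4): yes — every two-step R-path is closed by a direct edge.
Euclidean (axiom 5): no — t R s and t R u, but not s R u.
Serial (axiom D): yes — every world has a successor (e.g. s R s).
Reflexive (axiom T): yes — every world is R-related to itself.
So F validates K, K4; K45 would additionally require R to be Euclidean. The strongest is K4.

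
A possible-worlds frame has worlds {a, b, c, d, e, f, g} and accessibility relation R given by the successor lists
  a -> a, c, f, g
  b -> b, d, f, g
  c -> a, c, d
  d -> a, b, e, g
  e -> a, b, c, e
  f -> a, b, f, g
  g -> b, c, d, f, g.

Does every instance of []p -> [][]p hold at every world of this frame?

The schema 4 characterises exactly the transitive frames.
Transitive: no — a R c and c R d, but not a R d.

No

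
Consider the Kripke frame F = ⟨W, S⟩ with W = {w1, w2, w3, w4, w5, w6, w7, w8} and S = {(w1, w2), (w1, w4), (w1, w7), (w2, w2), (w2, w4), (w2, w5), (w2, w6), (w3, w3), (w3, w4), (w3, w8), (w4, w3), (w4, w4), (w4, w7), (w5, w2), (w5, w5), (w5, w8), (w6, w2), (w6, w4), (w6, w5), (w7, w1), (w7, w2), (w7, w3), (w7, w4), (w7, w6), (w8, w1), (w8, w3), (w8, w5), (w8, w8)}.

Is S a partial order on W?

Reflexive: no — w1 is not related to itself.
Transitive: no — w1 S w2 and w2 S w5, but not w1 S w5.
Antisymmetric: no — w1 S w7 and w7 S w1 with w1 ≠ w7.
So S is not a partial order.

No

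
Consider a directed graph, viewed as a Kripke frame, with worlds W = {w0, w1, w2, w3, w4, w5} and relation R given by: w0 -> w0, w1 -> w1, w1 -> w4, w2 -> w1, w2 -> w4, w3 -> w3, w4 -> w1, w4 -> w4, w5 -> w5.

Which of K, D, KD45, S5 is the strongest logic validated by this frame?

Serial (axiom D): yes — every world has a successor (e.g. w0 R w0).
Euclidean (axiom 5): yes — any two successors of a common world are R-related.
Transitive (axiom 4): yes — every two-step R-path is closed by a direct edge.
Reflexive (axiom T): no — w2 is not related to itself.
So F validates K, D, KD45; S5 would additionally require R to be reflexive. The strongest is KD45.

KD45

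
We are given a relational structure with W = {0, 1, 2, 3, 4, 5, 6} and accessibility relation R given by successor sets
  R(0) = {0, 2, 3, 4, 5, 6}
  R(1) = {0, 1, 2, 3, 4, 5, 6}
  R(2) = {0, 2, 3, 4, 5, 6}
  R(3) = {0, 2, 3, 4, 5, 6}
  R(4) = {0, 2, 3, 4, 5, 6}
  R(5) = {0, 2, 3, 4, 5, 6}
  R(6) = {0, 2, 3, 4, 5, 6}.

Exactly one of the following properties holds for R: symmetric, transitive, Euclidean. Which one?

Symmetric: no — 1 R 0 but not 0 R 1.
Transitive: yes — every two-step R-path is closed by a direct edge.
Euclidean: no — 1 R 0 and 1 R 1, but not 0 R 1.
Only transitive holds.

transitive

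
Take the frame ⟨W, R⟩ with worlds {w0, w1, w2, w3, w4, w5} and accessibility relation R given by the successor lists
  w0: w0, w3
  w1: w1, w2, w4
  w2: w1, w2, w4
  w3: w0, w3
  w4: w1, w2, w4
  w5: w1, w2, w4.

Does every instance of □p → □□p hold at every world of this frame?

Axiom 4 corresponds to the accessibility relation being transitive.
Transitive: yes — every two-step R-path is closed by a direct edge.

Yes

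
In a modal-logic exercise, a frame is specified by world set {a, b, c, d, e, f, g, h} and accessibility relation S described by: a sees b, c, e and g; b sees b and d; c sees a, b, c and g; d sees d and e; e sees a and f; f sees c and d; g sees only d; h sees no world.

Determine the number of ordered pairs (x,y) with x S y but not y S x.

Enumerating: (a,b), (a,g), (b,d), (c,b), (c,g), (d,e), (e,f), (f,c), (f,d), (g,d).

10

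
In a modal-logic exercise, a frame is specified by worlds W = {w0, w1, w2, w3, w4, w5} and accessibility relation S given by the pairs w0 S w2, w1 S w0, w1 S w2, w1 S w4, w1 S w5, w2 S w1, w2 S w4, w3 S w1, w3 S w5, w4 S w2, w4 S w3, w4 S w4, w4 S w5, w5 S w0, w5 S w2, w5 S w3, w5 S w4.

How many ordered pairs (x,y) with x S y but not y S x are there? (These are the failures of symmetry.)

8

Enumerating: (w0,w2), (w1,w0), (w1,w4), (w1,w5), (w3,w1), (w4,w3), (w5,w0), (w5,w2).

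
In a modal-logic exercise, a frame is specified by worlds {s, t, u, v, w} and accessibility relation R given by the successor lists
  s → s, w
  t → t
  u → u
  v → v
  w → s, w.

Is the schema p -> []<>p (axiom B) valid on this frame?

The schema B characterises exactly the symmetric frames.
Symmetric: yes — every pair in R has its reverse in R.

Yes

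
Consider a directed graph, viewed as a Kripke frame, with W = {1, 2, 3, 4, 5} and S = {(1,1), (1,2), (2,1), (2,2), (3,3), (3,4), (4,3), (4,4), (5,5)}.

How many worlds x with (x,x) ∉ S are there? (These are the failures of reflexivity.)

0

S is reflexive; there are no such worlds.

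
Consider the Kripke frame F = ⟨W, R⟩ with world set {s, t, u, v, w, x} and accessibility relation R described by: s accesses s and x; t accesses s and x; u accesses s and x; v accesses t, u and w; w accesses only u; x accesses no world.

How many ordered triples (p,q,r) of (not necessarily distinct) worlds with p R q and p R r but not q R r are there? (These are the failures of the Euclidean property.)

15

Enumerating: (s,x,s), (s,x,x), (t,x,s), (t,x,x), (u,x,s), (u,x,x), (v,t,t), (v,t,u), (v,t,w), (v,u,t), (v,u,u), (v,u,w), (v,w,t), (v,w,w), (w,u,u).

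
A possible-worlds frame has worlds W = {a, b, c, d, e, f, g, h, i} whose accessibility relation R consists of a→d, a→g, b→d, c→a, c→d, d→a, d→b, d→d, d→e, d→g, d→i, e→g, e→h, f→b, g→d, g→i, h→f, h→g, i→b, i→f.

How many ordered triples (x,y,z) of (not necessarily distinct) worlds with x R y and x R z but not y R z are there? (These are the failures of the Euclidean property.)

38

Enumerating: (a,g,g), (c,a,a), (d,a,a), (d,a,b), (d,a,e), (d,a,i), (d,b,a), (d,b,b), (d,b,e), (d,b,g), (d,b,i), (d,e,a), … and 26 more.
Total: 38.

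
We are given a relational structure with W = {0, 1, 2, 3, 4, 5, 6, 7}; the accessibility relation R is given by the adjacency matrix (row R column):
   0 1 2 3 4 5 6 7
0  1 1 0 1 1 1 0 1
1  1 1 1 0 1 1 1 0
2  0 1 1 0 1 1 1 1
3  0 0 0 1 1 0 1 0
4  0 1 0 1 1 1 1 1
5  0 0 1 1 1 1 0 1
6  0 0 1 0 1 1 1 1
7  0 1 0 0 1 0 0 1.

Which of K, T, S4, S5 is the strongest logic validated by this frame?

T

Reflexive (axiom T): yes — every world is R-related to itself.
Transitive (axiom 4): no — 0 R 1 and 1 R 2, but not 0 R 2.
Euclidean (axiom 5): no — 0 R 1 and 0 R 3, but not 1 R 3.
So F validates K, T; S4 would additionally require R to be transitive. The strongest is T.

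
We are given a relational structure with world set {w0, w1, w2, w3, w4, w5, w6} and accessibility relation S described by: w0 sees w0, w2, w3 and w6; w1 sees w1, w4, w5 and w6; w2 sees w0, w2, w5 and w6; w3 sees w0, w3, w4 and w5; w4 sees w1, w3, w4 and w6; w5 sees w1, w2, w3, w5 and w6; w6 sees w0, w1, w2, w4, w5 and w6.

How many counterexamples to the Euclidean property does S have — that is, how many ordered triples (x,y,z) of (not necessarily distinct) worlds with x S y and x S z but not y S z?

38

Enumerating: (w0,w2,w3), (w0,w3,w2), (w0,w3,w6), (w0,w6,w3), (w1,w4,w5), (w1,w5,w4), (w2,w0,w5), (w2,w5,w0), (w3,w0,w4), (w3,w0,w5), (w3,w4,w0), (w3,w4,w5), … and 26 more.
Total: 38.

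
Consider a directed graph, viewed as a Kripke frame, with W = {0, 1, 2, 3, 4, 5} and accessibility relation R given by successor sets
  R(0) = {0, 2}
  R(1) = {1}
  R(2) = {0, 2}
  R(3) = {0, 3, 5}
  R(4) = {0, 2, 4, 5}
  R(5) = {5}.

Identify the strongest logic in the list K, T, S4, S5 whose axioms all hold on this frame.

Reflexive (axiom T): yes — every world is R-related to itself.
Transitive (axiom 4): no — 3 R 0 and 0 R 2, but not 3 R 2.
Euclidean (axiom 5): no — 3 R 0 and 3 R 5, but not 0 R 5.
So F validates K, T; S4 would additionally require R to be transitive. The strongest is T.

T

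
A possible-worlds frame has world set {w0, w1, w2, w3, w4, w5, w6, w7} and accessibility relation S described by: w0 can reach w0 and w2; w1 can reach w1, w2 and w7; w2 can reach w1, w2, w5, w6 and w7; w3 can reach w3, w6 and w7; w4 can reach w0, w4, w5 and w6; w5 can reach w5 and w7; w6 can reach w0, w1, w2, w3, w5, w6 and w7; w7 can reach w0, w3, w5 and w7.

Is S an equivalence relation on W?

No

Reflexive: yes — every world is S-related to itself.
Symmetric: no — w0 S w2 but not w2 S w0.
Transitive: no — w0 S w2 and w2 S w1, but not w0 S w1.
So S is not an equivalence relation.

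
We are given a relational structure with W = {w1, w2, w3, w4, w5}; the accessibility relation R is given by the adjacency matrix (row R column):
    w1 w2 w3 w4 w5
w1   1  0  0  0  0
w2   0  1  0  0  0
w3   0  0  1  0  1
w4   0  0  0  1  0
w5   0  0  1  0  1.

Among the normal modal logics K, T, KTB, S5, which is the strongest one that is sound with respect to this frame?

Reflexive (axiom T): yes — every world is R-related to itself.
Symmetric (axiom B): yes — every pair in R has its reverse in R.
Euclidean (axiom 5): yes — any two successors of a common world are R-related.
So F validates K, T, KTB, S5. The strongest is S5.

S5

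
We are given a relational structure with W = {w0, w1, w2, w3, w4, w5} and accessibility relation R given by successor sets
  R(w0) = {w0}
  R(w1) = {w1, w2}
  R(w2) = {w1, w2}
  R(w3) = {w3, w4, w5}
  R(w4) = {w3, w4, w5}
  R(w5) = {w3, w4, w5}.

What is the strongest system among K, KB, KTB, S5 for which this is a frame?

S5

Symmetric (axiom B): yes — every pair in R has its reverse in R.
Reflexive (axiom T): yes — every world is R-related to itself.
Euclidean (axiom 5): yes — any two successors of a common world are R-related.
So F validates K, KB, KTB, S5. The strongest is S5.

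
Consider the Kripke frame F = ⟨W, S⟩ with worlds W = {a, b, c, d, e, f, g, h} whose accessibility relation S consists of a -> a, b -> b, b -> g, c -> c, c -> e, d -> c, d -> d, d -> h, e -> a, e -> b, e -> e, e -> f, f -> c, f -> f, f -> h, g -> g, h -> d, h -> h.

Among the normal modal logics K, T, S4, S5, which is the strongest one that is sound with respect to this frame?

T

Reflexive (axiom T): yes — every world is S-related to itself.
Transitive (axiom 4): no — c S e and e S a, but not c S a.
Euclidean (axiom 5): no — d S c and d S h, but not c S h.
So F validates K, T; S4 would additionally require S to be transitive. The strongest is T.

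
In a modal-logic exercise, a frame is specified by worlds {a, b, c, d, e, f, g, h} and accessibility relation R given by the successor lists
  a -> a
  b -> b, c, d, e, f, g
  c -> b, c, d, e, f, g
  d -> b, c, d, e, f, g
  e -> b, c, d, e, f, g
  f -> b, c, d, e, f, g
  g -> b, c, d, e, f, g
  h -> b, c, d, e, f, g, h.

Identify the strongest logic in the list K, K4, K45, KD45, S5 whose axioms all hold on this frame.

Transitive (axiom 4): yes — every two-step R-path is closed by a direct edge.
Euclidean (axiom 5): no — h R b and h R h, but not b R h.
Serial (axiom D): yes — every world has a successor (e.g. a R a).
Reflexive (axiom T): yes — every world is R-related to itself.
So F validates K, K4; K45 would additionally require R to be Euclidean. The strongest is K4.

K4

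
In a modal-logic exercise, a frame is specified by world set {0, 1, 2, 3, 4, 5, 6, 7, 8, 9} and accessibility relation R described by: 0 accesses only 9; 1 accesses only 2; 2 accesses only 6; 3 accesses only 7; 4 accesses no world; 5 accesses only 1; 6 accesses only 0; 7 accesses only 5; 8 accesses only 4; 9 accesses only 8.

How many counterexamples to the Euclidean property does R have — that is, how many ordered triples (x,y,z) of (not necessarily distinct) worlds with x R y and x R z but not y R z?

Enumerating: (0,9,9), (1,2,2), (2,6,6), (3,7,7), (5,1,1), (6,0,0), (7,5,5), (8,4,4), (9,8,8).

9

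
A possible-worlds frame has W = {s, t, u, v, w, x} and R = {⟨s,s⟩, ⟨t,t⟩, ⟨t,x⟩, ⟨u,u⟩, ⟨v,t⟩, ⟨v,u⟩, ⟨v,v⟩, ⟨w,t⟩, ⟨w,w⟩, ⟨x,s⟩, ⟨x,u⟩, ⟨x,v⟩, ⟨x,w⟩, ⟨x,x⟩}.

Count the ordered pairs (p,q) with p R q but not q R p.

8

Enumerating: (t,x), (v,t), (v,u), (w,t), (x,s), (x,u), (x,v), (x,w).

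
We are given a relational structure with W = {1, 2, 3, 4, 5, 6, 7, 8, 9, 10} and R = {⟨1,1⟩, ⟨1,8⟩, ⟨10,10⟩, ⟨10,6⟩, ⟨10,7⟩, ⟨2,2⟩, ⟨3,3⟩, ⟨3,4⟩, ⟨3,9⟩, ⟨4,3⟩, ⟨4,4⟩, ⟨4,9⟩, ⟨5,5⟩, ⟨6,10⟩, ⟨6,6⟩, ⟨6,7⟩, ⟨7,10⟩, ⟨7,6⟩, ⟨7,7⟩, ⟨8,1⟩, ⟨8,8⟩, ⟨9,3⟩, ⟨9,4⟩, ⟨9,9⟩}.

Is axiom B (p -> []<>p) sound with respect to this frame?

The schema B characterises exactly the symmetric frames.
Symmetric: yes — every pair in R has its reverse in R.

Yes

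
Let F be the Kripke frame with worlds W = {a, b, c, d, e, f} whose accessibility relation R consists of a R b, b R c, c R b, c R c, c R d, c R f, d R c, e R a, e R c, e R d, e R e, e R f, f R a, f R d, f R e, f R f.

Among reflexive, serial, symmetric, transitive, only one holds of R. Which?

serial

Reflexive: no — a is not related to itself.
Serial: yes — every world has a successor (e.g. a R b).
Symmetric: no — a R b but not b R a.
Transitive: no — a R b and b R c, but not a R c.
Only serial holds.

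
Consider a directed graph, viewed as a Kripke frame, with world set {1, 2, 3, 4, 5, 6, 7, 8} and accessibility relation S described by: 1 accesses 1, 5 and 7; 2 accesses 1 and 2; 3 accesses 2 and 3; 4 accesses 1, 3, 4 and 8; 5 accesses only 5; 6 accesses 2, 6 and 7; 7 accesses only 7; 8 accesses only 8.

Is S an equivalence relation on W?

Reflexive: yes — every world is S-related to itself.
Symmetric: no — 1 S 5 but not 5 S 1.
Transitive: no — 2 S 1 and 1 S 5, but not 2 S 5.
So S is not an equivalence relation.

No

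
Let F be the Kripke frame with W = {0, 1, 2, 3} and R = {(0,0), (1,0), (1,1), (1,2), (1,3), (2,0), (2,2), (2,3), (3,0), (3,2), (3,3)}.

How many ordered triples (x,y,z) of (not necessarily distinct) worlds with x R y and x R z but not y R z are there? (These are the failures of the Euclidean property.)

Enumerating: (1,0,1), (1,0,2), (1,0,3), (1,2,1), (1,3,1), (2,0,2), (2,0,3), (3,0,2), (3,0,3).

9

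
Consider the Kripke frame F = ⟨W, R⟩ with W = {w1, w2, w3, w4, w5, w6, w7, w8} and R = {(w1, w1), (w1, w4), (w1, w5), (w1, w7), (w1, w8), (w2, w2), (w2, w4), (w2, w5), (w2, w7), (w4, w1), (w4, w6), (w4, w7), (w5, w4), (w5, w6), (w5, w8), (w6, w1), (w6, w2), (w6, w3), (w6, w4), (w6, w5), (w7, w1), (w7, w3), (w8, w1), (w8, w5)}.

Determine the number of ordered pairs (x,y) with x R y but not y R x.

Enumerating: (w1,w5), (w2,w4), (w2,w5), (w2,w7), (w4,w7), (w5,w4), (w6,w1), (w6,w2), (w6,w3), (w7,w3).

10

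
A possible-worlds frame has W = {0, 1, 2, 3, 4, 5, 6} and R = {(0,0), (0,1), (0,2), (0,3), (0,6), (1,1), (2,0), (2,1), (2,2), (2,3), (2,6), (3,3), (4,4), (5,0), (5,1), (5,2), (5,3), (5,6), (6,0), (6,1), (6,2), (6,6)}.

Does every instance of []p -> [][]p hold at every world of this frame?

No

Axiom 4 corresponds to the accessibility relation being transitive.
Transitive: no — 6 R 0 and 0 R 3, but not 6 R 3.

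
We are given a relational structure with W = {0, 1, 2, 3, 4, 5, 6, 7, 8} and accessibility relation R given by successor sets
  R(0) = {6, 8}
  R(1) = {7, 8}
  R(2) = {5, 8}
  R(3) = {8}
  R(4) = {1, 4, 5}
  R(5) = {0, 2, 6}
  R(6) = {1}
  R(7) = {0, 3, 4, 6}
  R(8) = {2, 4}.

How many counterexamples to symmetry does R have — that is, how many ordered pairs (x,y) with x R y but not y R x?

15

Enumerating: (0,6), (0,8), (1,7), (1,8), (3,8), (4,1), (4,5), (5,0), (5,6), (6,1), (7,0), (7,3), (7,4), (7,6), (8,4).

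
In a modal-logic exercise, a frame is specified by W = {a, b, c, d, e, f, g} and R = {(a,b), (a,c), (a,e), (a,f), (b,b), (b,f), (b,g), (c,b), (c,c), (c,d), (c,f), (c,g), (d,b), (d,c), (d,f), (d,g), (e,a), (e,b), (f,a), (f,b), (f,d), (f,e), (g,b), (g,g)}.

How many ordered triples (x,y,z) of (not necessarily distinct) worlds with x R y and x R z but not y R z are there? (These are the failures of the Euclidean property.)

Enumerating: (a,b,c), (a,b,e), (a,c,e), (a,e,c), (a,e,e), (a,e,f), (a,f,c), (a,f,f), (b,f,f), (b,f,g), (b,g,f), (c,b,c), … and 26 more.
Total: 38.

38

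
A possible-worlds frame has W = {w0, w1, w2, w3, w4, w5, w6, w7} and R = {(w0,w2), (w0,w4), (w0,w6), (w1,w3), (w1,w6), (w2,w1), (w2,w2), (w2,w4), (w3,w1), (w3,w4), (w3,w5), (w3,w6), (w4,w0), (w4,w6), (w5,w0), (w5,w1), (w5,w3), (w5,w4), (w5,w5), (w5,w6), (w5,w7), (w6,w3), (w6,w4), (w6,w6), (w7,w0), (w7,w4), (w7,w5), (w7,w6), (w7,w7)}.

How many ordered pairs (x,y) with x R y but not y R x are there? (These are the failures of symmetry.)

Enumerating: (w0,w2), (w0,w6), (w1,w6), (w2,w1), (w2,w4), (w3,w4), (w5,w0), (w5,w1), (w5,w4), (w5,w6), (w7,w0), (w7,w4), (w7,w6).

13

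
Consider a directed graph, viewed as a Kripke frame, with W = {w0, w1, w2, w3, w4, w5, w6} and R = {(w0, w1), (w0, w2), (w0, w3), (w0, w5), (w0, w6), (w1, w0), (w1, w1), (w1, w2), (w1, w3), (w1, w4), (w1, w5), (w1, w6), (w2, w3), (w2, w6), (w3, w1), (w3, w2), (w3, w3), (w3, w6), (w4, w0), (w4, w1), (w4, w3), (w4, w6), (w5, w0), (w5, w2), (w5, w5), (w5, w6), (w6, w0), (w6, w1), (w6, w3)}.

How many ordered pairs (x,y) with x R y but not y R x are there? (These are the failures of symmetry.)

10

Enumerating: (w0,w2), (w0,w3), (w1,w2), (w1,w5), (w2,w6), (w4,w0), (w4,w3), (w4,w6), (w5,w2), (w5,w6).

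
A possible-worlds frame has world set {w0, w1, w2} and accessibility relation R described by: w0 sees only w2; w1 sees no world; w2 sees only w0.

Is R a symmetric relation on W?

Yes

Symmetric: yes — every pair in R has its reverse in R.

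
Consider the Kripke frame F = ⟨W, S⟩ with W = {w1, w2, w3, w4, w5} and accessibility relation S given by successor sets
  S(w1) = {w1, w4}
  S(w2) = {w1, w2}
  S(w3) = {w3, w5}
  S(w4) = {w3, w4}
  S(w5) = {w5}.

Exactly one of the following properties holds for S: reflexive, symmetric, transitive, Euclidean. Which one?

Reflexive: yes — every world is S-related to itself.
Symmetric: no — w1 S w4 but not w4 S w1.
Transitive: no — w1 S w4 and w4 S w3, but not w1 S w3.
Euclidean: no — w1 S w4 and w1 S w1, but not w4 S w1.
Only reflexive holds.

reflexive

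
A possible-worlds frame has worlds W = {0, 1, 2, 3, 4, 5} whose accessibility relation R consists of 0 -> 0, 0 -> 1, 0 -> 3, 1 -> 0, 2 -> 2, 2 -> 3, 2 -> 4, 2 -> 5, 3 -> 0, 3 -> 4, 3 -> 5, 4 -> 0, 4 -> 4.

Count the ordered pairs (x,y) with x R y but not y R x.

Enumerating: (2,3), (2,4), (2,5), (3,4), (3,5), (4,0).

6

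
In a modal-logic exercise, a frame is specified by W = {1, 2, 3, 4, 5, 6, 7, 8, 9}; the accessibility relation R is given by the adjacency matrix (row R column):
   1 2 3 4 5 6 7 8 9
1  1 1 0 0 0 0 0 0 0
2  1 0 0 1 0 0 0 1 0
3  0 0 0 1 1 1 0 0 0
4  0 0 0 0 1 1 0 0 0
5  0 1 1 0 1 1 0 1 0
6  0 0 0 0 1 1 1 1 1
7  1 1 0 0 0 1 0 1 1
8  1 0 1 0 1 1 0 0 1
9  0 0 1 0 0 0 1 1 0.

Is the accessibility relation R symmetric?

Symmetric: no — 2 R 4 but not 4 R 2.

No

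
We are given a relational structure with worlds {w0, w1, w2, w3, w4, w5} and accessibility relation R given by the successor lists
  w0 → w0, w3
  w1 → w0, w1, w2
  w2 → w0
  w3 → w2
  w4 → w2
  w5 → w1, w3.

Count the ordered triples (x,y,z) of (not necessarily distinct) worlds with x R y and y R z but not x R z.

8

Enumerating: (w0,w3,w2), (w1,w0,w3), (w2,w0,w3), (w3,w2,w0), (w4,w2,w0), (w5,w1,w0), (w5,w1,w2), (w5,w3,w2).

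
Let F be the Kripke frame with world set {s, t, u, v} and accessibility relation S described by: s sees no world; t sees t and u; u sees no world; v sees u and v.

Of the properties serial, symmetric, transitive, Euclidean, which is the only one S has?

Serial: no — s has no S-successor.
Symmetric: no — t S u but not u S t.
Transitive: yes — every two-step S-path is closed by a direct edge.
Euclidean: no — t S u and t S t, but not u S t.
Only transitive holds.

transitive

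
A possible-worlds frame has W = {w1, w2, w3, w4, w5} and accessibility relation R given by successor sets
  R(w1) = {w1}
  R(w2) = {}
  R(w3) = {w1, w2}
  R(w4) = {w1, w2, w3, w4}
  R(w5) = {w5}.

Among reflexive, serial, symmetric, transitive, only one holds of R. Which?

transitive

Reflexive: no — w2 is not related to itself.
Serial: no — w2 has no R-successor.
Symmetric: no — w3 R w1 but not w1 R w3.
Transitive: yes — every two-step R-path is closed by a direct edge.
Only transitive holds.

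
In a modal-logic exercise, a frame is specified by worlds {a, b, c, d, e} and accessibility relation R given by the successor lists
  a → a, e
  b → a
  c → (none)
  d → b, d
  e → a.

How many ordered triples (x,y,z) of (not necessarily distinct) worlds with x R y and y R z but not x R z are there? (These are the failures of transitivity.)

3

Enumerating: (b,a,e), (d,b,a), (e,a,e).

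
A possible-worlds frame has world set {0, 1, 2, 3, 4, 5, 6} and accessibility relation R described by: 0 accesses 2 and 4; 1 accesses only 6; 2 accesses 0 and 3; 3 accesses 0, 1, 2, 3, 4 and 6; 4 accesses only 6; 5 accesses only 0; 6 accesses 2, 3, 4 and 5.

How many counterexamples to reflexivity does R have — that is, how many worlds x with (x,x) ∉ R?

6

Enumerating: 0, 1, 2, 4, 5, 6.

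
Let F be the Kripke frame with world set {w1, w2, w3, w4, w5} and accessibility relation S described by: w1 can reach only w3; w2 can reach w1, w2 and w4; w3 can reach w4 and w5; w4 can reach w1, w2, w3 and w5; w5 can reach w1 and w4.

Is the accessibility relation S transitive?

No

Transitive: no — w1 S w3 and w3 S w4, but not w1 S w4.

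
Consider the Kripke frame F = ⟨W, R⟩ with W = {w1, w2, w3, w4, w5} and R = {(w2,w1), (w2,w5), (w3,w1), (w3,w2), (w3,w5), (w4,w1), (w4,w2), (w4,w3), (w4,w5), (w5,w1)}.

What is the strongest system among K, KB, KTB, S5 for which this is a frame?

K

Symmetric (axiom B): no — w2 R w1 but not w1 R w2.
Reflexive (axiom T): no — w1 is not related to itself.
Euclidean (axiom 5): no — w2 R w1 and w2 R w5, but not w1 R w5.
So F validates K; KB would additionally require R to be symmetric. The strongest is K.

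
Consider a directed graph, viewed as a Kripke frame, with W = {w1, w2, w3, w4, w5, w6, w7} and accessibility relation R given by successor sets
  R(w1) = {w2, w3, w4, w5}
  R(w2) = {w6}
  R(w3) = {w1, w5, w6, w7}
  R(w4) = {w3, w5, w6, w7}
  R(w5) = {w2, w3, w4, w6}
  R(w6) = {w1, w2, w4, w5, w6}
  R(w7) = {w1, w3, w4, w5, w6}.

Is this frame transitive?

Transitive: no — w1 R w2 and w2 R w6, but not w1 R w6.

No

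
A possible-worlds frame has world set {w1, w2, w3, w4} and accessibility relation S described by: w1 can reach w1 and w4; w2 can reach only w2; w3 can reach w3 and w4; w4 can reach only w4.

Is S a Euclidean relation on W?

Euclidean: no — w1 S w4 and w1 S w1, but not w4 S w1.

No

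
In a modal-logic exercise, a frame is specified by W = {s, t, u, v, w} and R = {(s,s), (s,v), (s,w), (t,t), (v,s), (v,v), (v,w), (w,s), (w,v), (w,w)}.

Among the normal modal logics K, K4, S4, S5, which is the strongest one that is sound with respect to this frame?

K4

Transitive (axiom 4): yes — every two-step R-path is closed by a direct edge.
Reflexive (axiom T): no — u is not related to itself.
Euclidean (axiom 5): yes — any two successors of a common world are R-related.
So F validates K, K4; S4 would additionally require R to be reflexive. The strongest is K4.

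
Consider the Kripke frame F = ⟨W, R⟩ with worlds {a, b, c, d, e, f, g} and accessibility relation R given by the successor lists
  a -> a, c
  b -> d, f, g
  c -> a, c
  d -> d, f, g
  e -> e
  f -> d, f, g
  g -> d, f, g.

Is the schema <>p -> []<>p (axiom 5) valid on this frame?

Yes

The schema 5 characterises exactly the Euclidean frames.
Euclidean: yes — any two successors of a common world are R-related.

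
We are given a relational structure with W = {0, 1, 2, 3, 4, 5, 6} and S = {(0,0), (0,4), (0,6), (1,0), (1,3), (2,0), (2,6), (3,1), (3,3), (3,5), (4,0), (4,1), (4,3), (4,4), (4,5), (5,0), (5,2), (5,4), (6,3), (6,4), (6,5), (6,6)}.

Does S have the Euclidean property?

No

Euclidean: no — 0 S 4 and 0 S 6, but not 4 S 6.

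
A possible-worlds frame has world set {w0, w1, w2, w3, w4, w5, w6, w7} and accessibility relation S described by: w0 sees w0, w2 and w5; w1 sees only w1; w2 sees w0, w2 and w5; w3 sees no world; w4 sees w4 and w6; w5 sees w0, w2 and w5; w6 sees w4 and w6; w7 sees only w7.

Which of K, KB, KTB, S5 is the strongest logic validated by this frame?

KB

Symmetric (axiom B): yes — every pair in S has its reverse in S.
Reflexive (axiom T): no — w3 is not related to itself.
Euclidean (axiom 5): yes — any two successors of a common world are S-related.
So F validates K, KB; KTB would additionally require S to be reflexive. The strongest is KB.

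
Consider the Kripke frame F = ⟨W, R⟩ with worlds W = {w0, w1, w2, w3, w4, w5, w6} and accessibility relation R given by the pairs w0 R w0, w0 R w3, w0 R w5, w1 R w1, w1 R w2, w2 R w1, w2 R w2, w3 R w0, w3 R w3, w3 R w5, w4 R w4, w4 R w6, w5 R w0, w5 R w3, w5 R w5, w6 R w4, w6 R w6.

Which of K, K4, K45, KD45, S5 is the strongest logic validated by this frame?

S5

Transitive (axiom 4): yes — every two-step R-path is closed by a direct edge.
Euclidean (axiom 5): yes — any two successors of a common world are R-related.
Serial (axiom D): yes — every world has a successor (e.g. w0 R w0).
Reflexive (axiom T): yes — every world is R-related to itself.
So F validates K, K4, K45, KD45, S5. The strongest is S5.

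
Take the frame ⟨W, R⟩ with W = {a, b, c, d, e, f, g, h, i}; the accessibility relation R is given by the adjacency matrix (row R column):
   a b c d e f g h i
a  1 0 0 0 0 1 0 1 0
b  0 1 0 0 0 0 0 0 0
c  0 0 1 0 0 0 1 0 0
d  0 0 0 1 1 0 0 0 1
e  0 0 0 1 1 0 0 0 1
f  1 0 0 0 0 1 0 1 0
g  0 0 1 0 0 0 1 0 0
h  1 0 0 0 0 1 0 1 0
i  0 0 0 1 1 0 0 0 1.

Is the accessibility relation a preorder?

Yes

Reflexive: yes — every world is R-related to itself.
Transitive: yes — every two-step R-path is closed by a direct edge.
So R is a preorder.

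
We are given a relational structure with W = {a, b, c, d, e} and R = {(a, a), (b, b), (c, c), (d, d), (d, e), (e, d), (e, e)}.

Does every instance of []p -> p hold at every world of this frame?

Yes

By correspondence theory, T is valid on a frame iff R is reflexive.
Reflexive: yes — every world is R-related to itself.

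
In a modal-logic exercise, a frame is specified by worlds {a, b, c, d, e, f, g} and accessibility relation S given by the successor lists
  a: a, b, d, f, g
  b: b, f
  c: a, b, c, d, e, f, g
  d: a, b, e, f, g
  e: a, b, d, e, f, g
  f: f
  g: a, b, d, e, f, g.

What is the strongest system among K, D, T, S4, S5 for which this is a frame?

D

Serial (axiom D): yes — every world has a successor (e.g. a S a).
Reflexive (axiom T): no — d is not related to itself.
Transitive (axiom 4): no — a S d and d S e, but not a S e.
Euclidean (axiom 5): no — a S b and a S d, but not b S d.
So F validates K, D; T would additionally require S to be reflexive. The strongest is D.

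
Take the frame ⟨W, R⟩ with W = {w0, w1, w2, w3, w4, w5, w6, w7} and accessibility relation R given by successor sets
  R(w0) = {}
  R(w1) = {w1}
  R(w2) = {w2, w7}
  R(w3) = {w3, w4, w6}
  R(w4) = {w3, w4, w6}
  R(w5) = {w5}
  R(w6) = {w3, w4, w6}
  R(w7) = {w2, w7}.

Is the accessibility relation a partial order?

Reflexive: no — w0 is not related to itself.
Transitive: yes — every two-step R-path is closed by a direct edge.
Antisymmetric: no — w2 R w7 and w7 R w2 with w2 ≠ w7.
So R is not a partial order.

No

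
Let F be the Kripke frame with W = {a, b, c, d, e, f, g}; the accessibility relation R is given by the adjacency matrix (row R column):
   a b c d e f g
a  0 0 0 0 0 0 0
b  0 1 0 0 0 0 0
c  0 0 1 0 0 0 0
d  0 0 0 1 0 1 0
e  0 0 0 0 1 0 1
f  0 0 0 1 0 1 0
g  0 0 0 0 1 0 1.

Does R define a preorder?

No

Reflexive: no — a is not related to itself.
Transitive: yes — every two-step R-path is closed by a direct edge.
So R is not a preorder.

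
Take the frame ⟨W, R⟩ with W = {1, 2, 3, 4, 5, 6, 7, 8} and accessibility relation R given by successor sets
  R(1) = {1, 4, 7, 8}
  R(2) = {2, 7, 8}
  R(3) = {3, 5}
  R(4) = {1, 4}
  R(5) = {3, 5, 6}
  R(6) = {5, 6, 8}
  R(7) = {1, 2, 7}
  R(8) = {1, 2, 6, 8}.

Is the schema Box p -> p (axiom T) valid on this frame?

The schema T characterises exactly the reflexive frames.
Reflexive: yes — every world is R-related to itself.

Yes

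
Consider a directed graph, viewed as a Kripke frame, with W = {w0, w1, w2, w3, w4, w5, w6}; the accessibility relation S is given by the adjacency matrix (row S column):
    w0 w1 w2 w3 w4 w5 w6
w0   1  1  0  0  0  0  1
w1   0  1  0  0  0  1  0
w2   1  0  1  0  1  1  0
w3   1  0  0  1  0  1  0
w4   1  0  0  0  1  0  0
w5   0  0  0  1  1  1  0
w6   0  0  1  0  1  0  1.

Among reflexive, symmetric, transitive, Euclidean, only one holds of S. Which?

Reflexive: yes — every world is S-related to itself.
Symmetric: no — w0 S w1 but not w1 S w0.
Transitive: no — w0 S w1 and w1 S w5, but not w0 S w5.
Euclidean: no — w0 S w1 and w0 S w6, but not w1 S w6.
Only reflexive holds.

reflexive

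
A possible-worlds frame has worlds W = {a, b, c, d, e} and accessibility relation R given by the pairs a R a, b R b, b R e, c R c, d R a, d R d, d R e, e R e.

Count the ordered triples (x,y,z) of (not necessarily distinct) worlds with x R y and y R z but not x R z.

0

R is transitive; there are no such tuples.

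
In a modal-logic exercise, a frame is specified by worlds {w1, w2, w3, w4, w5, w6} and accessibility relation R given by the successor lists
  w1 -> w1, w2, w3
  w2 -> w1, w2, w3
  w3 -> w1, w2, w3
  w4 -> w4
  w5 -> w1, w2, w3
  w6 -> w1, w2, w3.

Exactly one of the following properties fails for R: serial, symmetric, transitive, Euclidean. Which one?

Serial: yes — every world has a successor (e.g. w1 R w1).
Symmetric: no — w5 R w1 but not w1 R w5.
Transitive: yes — every two-step R-path is closed by a direct edge.
Euclidean: yes — any two successors of a common world are R-related.
Only symmetric fails.

symmetric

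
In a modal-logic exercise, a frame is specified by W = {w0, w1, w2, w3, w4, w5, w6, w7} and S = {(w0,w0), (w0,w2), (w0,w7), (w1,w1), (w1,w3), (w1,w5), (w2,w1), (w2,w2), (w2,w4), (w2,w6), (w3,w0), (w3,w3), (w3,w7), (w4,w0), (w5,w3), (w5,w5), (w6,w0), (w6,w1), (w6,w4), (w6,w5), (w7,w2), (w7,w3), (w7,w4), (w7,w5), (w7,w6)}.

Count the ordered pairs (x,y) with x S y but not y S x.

Enumerating: (w0,w2), (w0,w7), (w1,w3), (w1,w5), (w2,w1), (w2,w4), (w2,w6), (w3,w0), (w4,w0), (w5,w3), (w6,w0), (w6,w1), (w6,w4), (w6,w5), (w7,w2), (w7,w4), (w7,w5), (w7,w6).

18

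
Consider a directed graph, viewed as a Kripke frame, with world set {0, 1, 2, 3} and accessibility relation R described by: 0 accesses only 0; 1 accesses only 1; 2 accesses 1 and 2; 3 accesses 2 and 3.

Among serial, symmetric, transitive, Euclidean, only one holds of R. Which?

Serial: yes — every world has a successor (e.g. 0 R 0).
Symmetric: no — 2 R 1 but not 1 R 2.
Transitive: no — 3 R 2 and 2 R 1, but not 3 R 1.
Euclidean: no — 2 R 1 and 2 R 2, but not 1 R 2.
Only serial holds.

serial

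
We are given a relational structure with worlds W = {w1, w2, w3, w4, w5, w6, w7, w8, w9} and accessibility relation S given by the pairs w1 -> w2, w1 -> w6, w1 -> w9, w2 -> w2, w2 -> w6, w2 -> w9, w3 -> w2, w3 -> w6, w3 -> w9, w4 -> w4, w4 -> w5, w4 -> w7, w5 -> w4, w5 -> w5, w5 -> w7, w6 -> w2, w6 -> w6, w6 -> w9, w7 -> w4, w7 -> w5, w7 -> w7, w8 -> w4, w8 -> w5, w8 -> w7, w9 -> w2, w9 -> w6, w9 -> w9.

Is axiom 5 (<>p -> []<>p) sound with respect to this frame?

The schema 5 characterises exactly the Euclidean frames.
Euclidean: yes — any two successors of a common world are S-related.

Yes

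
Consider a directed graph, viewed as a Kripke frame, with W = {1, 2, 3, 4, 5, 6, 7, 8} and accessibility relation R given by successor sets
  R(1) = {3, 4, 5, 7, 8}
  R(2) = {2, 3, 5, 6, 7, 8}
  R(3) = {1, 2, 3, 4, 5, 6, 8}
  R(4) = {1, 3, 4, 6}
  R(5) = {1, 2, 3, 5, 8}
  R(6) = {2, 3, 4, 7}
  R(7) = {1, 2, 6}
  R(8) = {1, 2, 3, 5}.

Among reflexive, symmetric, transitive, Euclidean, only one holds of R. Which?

symmetric

Reflexive: no — 1 is not related to itself.
Symmetric: yes — every pair in R has its reverse in R.
Transitive: no — 1 R 3 and 3 R 2, but not 1 R 2.
Euclidean: no — 1 R 3 and 1 R 7, but not 3 R 7.
Only symmetric holds.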